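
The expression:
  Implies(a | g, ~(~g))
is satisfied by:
  {g: True, a: False}
  {a: False, g: False}
  {a: True, g: True}


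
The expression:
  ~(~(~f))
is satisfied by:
  {f: False}


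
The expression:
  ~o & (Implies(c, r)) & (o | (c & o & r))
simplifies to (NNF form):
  False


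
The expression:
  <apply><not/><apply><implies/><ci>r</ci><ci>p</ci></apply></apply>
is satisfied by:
  {r: True, p: False}


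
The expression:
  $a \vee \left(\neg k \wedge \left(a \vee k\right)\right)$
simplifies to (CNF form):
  $a$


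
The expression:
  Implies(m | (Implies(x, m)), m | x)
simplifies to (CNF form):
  m | x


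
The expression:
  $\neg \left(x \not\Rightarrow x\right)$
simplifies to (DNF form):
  $\text{True}$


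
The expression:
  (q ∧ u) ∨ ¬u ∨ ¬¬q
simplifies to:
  q ∨ ¬u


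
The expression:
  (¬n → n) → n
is always true.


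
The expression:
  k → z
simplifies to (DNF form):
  z ∨ ¬k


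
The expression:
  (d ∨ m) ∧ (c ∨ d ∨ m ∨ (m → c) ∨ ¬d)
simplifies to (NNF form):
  d ∨ m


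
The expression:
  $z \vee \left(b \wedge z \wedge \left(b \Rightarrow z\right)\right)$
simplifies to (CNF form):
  $z$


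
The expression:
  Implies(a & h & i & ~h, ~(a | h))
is always true.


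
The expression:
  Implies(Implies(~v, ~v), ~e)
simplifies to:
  ~e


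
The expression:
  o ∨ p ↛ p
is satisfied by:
  {o: True}


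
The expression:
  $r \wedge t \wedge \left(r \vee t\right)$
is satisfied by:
  {t: True, r: True}


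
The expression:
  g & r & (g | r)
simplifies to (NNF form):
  g & r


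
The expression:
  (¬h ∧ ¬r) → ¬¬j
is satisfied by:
  {r: True, h: True, j: True}
  {r: True, h: True, j: False}
  {r: True, j: True, h: False}
  {r: True, j: False, h: False}
  {h: True, j: True, r: False}
  {h: True, j: False, r: False}
  {j: True, h: False, r: False}


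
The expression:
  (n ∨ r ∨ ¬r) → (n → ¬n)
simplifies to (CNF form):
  ¬n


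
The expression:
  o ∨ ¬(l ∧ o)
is always true.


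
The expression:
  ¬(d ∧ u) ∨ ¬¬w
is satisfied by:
  {w: True, u: False, d: False}
  {u: False, d: False, w: False}
  {d: True, w: True, u: False}
  {d: True, u: False, w: False}
  {w: True, u: True, d: False}
  {u: True, w: False, d: False}
  {d: True, u: True, w: True}


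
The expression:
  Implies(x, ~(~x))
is always true.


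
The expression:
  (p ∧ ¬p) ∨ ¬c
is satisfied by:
  {c: False}


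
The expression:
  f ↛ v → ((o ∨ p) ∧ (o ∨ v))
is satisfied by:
  {o: True, v: True, f: False}
  {o: True, v: False, f: False}
  {v: True, o: False, f: False}
  {o: False, v: False, f: False}
  {f: True, o: True, v: True}
  {f: True, o: True, v: False}
  {f: True, v: True, o: False}


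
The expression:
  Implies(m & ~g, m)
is always true.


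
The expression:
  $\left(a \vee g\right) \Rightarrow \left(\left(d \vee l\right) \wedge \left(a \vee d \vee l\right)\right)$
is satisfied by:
  {d: True, l: True, g: False, a: False}
  {a: True, d: True, l: True, g: False}
  {d: True, l: True, g: True, a: False}
  {a: True, d: True, l: True, g: True}
  {d: True, g: False, l: False, a: False}
  {d: True, a: True, g: False, l: False}
  {d: True, g: True, l: False, a: False}
  {d: True, a: True, g: True, l: False}
  {l: True, a: False, g: False, d: False}
  {a: True, l: True, g: False, d: False}
  {l: True, g: True, a: False, d: False}
  {a: True, l: True, g: True, d: False}
  {a: False, g: False, l: False, d: False}


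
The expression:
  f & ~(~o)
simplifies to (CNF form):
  f & o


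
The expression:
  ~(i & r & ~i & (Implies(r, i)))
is always true.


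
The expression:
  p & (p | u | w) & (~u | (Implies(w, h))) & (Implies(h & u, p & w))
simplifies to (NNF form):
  p & (h | ~u | ~w) & (w | ~h | ~u)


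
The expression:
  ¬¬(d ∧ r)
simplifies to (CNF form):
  d ∧ r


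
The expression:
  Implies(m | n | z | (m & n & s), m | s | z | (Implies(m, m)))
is always true.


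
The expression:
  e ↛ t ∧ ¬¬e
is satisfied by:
  {e: True, t: False}


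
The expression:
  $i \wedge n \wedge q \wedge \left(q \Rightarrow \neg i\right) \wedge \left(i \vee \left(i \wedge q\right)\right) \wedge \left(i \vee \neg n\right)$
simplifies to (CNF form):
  $\text{False}$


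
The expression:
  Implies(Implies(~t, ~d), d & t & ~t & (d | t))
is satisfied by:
  {d: True, t: False}


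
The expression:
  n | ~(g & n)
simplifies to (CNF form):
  True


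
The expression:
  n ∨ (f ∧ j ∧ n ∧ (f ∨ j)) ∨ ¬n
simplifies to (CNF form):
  True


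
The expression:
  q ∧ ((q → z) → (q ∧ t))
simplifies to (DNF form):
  (q ∧ t) ∨ (q ∧ ¬z)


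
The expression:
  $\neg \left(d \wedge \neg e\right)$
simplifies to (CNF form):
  $e \vee \neg d$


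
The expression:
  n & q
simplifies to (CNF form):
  n & q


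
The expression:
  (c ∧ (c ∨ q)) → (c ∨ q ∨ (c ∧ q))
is always true.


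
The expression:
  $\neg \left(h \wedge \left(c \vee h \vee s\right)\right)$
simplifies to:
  $\neg h$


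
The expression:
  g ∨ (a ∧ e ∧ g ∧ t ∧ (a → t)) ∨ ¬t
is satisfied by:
  {g: True, t: False}
  {t: False, g: False}
  {t: True, g: True}


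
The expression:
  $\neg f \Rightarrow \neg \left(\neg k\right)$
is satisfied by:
  {k: True, f: True}
  {k: True, f: False}
  {f: True, k: False}


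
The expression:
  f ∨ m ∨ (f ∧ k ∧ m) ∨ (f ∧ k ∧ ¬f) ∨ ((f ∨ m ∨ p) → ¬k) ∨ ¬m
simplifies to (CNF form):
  True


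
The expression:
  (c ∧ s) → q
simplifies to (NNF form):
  q ∨ ¬c ∨ ¬s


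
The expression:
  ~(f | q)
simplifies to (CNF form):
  ~f & ~q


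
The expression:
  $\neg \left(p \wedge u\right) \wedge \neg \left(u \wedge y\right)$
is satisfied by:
  {y: False, u: False, p: False}
  {p: True, y: False, u: False}
  {y: True, p: False, u: False}
  {p: True, y: True, u: False}
  {u: True, p: False, y: False}


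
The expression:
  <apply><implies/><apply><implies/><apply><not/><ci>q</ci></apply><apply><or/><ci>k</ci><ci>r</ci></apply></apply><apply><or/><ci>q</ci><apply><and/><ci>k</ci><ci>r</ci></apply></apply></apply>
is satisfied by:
  {q: True, k: False, r: False}
  {r: True, q: True, k: False}
  {q: True, k: True, r: False}
  {r: True, q: True, k: True}
  {r: False, k: False, q: False}
  {r: True, k: True, q: False}


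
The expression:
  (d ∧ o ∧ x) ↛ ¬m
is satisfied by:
  {m: True, o: True, d: True, x: True}


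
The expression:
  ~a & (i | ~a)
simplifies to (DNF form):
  ~a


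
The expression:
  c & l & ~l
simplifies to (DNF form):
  False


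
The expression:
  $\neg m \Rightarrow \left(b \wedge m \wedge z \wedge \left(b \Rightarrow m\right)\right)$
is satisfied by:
  {m: True}


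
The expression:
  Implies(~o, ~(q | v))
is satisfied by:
  {o: True, v: False, q: False}
  {o: True, q: True, v: False}
  {o: True, v: True, q: False}
  {o: True, q: True, v: True}
  {q: False, v: False, o: False}


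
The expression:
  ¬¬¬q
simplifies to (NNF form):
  ¬q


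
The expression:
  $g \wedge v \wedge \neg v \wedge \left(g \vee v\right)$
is never true.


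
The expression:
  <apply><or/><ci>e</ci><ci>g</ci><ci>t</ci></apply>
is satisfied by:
  {t: True, e: True, g: True}
  {t: True, e: True, g: False}
  {t: True, g: True, e: False}
  {t: True, g: False, e: False}
  {e: True, g: True, t: False}
  {e: True, g: False, t: False}
  {g: True, e: False, t: False}


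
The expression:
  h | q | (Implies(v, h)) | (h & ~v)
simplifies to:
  h | q | ~v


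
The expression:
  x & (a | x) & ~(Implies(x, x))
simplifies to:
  False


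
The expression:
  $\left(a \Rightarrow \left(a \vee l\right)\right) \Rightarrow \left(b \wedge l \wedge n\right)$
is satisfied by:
  {b: True, n: True, l: True}


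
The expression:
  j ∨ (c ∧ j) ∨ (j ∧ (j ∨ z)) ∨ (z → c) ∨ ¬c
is always true.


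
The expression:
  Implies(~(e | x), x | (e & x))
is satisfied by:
  {x: True, e: True}
  {x: True, e: False}
  {e: True, x: False}


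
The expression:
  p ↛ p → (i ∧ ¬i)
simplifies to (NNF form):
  True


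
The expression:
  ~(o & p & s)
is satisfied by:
  {s: False, o: False, p: False}
  {p: True, s: False, o: False}
  {o: True, s: False, p: False}
  {p: True, o: True, s: False}
  {s: True, p: False, o: False}
  {p: True, s: True, o: False}
  {o: True, s: True, p: False}


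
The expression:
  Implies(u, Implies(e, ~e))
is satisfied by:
  {u: False, e: False}
  {e: True, u: False}
  {u: True, e: False}


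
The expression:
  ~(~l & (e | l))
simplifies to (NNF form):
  l | ~e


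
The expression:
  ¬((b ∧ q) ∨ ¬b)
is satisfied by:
  {b: True, q: False}


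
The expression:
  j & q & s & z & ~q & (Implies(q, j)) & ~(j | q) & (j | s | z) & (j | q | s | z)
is never true.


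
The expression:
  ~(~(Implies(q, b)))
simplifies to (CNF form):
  b | ~q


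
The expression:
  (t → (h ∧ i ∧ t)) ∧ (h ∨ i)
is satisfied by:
  {h: True, i: True, t: False}
  {h: True, i: False, t: False}
  {i: True, h: False, t: False}
  {t: True, h: True, i: True}


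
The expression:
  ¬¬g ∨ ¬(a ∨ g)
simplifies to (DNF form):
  g ∨ ¬a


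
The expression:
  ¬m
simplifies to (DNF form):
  ¬m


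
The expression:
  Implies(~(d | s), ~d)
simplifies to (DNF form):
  True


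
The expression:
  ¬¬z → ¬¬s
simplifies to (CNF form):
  s ∨ ¬z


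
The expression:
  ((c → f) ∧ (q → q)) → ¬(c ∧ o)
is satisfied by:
  {c: False, o: False, f: False}
  {f: True, c: False, o: False}
  {o: True, c: False, f: False}
  {f: True, o: True, c: False}
  {c: True, f: False, o: False}
  {f: True, c: True, o: False}
  {o: True, c: True, f: False}


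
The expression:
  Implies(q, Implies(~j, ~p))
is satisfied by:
  {j: True, p: False, q: False}
  {p: False, q: False, j: False}
  {j: True, q: True, p: False}
  {q: True, p: False, j: False}
  {j: True, p: True, q: False}
  {p: True, j: False, q: False}
  {j: True, q: True, p: True}


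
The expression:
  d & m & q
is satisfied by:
  {m: True, d: True, q: True}


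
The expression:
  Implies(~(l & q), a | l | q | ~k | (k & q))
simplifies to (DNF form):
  a | l | q | ~k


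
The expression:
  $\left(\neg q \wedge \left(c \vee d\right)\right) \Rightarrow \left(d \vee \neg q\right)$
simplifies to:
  $\text{True}$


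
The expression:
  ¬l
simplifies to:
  ¬l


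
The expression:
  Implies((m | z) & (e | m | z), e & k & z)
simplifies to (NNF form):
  (e | ~z) & (k | ~z) & (z | ~m)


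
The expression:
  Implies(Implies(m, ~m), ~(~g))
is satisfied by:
  {m: True, g: True}
  {m: True, g: False}
  {g: True, m: False}


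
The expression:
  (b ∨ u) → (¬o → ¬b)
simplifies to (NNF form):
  o ∨ ¬b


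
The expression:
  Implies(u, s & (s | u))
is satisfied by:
  {s: True, u: False}
  {u: False, s: False}
  {u: True, s: True}


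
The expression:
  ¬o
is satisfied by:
  {o: False}


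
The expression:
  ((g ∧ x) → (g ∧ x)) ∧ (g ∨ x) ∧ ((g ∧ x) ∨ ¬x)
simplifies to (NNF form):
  g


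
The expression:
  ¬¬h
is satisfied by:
  {h: True}


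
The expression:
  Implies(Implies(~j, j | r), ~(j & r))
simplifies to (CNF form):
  ~j | ~r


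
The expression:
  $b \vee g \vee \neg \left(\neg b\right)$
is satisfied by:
  {b: True, g: True}
  {b: True, g: False}
  {g: True, b: False}


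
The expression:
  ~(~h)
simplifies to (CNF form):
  h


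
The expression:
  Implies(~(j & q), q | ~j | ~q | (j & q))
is always true.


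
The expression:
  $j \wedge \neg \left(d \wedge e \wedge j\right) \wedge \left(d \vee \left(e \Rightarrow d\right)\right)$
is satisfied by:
  {j: True, e: False}


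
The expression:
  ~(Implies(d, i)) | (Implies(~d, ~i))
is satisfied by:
  {d: True, i: False}
  {i: False, d: False}
  {i: True, d: True}


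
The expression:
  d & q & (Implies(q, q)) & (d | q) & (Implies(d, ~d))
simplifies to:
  False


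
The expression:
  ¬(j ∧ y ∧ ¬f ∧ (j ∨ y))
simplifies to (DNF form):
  f ∨ ¬j ∨ ¬y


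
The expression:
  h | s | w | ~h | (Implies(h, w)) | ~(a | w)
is always true.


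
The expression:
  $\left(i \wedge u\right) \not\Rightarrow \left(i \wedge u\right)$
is never true.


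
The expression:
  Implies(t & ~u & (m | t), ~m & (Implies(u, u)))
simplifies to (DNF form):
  u | ~m | ~t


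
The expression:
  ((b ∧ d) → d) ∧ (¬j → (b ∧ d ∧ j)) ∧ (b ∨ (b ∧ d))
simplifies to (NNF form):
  b ∧ j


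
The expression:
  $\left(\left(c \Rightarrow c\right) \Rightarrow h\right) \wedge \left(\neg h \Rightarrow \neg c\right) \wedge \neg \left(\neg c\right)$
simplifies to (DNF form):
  $c \wedge h$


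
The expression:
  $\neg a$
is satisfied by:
  {a: False}


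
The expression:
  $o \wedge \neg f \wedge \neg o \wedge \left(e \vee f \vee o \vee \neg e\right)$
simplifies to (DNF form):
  $\text{False}$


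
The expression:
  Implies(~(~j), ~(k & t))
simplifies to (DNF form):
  ~j | ~k | ~t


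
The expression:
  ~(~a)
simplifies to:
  a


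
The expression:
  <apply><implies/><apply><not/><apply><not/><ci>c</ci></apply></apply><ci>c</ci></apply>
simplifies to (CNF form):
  <true/>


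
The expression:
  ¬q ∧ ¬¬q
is never true.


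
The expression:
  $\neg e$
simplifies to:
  $\neg e$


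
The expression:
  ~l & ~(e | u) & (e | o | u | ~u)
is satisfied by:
  {u: False, e: False, l: False}


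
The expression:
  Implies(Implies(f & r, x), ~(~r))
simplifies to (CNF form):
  r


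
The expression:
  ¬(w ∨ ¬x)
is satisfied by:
  {x: True, w: False}


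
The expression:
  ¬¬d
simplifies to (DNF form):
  d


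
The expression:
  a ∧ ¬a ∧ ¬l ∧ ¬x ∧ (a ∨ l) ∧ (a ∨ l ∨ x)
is never true.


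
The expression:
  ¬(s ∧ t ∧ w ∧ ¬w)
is always true.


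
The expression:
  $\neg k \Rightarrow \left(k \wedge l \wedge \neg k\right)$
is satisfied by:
  {k: True}


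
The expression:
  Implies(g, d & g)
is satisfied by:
  {d: True, g: False}
  {g: False, d: False}
  {g: True, d: True}


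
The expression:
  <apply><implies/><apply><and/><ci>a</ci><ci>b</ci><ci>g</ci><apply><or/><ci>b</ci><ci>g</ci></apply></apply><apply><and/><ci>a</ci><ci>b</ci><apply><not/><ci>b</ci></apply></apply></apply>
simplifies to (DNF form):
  <apply><or/><apply><not/><ci>a</ci></apply><apply><not/><ci>b</ci></apply><apply><not/><ci>g</ci></apply></apply>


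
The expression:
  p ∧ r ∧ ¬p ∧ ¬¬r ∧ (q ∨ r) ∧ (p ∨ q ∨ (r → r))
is never true.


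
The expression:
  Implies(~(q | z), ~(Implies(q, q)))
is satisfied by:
  {q: True, z: True}
  {q: True, z: False}
  {z: True, q: False}


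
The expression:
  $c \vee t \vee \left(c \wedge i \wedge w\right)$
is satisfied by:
  {t: True, c: True}
  {t: True, c: False}
  {c: True, t: False}


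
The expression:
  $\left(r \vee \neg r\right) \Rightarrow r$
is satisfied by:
  {r: True}


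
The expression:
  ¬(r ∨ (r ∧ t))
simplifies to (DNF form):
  ¬r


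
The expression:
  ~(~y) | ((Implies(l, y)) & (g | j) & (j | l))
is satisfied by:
  {y: True, j: True, l: False}
  {y: True, l: False, j: False}
  {y: True, j: True, l: True}
  {y: True, l: True, j: False}
  {j: True, l: False, y: False}


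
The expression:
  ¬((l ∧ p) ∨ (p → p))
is never true.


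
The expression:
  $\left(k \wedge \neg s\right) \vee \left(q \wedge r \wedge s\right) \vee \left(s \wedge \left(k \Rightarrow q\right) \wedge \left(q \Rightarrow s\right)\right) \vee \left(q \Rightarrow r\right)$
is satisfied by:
  {r: True, k: True, s: True, q: False}
  {r: True, k: True, s: False, q: False}
  {r: True, s: True, q: False, k: False}
  {r: True, s: False, q: False, k: False}
  {k: True, s: True, q: False, r: False}
  {k: True, s: False, q: False, r: False}
  {s: True, k: False, q: False, r: False}
  {s: False, k: False, q: False, r: False}
  {r: True, k: True, q: True, s: True}
  {r: True, k: True, q: True, s: False}
  {r: True, q: True, s: True, k: False}
  {r: True, q: True, s: False, k: False}
  {q: True, k: True, s: True, r: False}
  {q: True, k: True, s: False, r: False}
  {q: True, s: True, k: False, r: False}


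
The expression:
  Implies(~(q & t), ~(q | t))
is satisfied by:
  {t: False, q: False}
  {q: True, t: True}


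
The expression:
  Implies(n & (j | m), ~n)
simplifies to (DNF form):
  ~n | (~j & ~m)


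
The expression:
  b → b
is always true.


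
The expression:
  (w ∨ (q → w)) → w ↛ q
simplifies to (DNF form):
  (q ∧ ¬w) ∨ (w ∧ ¬q)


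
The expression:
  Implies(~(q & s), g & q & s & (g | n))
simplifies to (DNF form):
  q & s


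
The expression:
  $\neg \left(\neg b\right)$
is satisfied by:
  {b: True}


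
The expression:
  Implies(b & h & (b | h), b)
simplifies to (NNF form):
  True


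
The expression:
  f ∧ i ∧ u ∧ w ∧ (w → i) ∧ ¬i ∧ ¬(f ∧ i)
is never true.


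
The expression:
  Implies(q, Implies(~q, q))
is always true.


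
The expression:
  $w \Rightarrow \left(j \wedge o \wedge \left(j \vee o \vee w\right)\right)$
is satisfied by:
  {o: True, j: True, w: False}
  {o: True, j: False, w: False}
  {j: True, o: False, w: False}
  {o: False, j: False, w: False}
  {o: True, w: True, j: True}


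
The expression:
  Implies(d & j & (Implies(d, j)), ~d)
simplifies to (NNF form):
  ~d | ~j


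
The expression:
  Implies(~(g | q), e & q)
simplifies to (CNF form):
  g | q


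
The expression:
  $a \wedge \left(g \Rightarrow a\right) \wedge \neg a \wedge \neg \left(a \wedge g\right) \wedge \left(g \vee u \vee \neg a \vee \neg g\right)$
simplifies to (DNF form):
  $\text{False}$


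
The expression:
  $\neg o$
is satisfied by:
  {o: False}


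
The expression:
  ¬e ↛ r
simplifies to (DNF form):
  ¬e ∧ ¬r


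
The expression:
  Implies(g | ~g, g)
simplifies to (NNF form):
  g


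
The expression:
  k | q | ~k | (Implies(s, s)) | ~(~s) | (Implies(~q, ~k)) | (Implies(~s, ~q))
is always true.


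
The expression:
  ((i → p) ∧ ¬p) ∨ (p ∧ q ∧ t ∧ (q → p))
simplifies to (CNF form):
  (p ∨ ¬i) ∧ (q ∨ ¬p) ∧ (t ∨ ¬p)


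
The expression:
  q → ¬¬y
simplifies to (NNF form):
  y ∨ ¬q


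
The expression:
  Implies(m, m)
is always true.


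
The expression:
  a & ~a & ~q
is never true.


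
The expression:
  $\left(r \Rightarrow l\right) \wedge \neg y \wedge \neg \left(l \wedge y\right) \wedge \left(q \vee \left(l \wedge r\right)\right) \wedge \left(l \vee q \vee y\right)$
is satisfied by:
  {l: True, q: True, y: False, r: False}
  {q: True, l: False, y: False, r: False}
  {r: True, l: True, q: True, y: False}
  {r: True, l: True, q: False, y: False}


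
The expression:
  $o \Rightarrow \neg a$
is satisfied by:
  {o: False, a: False}
  {a: True, o: False}
  {o: True, a: False}


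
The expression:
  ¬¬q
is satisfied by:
  {q: True}


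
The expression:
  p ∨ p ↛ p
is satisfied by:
  {p: True}


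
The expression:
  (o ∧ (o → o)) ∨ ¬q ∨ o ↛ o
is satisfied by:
  {o: True, q: False}
  {q: False, o: False}
  {q: True, o: True}


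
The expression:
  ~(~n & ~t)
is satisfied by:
  {n: True, t: True}
  {n: True, t: False}
  {t: True, n: False}


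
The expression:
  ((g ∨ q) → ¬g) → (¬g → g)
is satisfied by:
  {g: True}


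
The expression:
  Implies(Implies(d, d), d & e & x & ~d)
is never true.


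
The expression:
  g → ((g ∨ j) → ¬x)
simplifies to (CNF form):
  ¬g ∨ ¬x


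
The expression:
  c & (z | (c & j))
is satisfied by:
  {c: True, z: True, j: True}
  {c: True, z: True, j: False}
  {c: True, j: True, z: False}


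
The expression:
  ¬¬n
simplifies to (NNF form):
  n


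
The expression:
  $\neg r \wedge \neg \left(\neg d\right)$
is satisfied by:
  {d: True, r: False}


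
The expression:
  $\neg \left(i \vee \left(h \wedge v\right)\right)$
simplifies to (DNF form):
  $\left(\neg h \wedge \neg i\right) \vee \left(\neg i \wedge \neg v\right)$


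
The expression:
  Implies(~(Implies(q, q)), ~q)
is always true.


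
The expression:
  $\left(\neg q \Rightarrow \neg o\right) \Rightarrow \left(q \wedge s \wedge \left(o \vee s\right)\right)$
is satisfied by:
  {s: True, o: True, q: False}
  {o: True, q: False, s: False}
  {q: True, s: True, o: True}
  {q: True, s: True, o: False}


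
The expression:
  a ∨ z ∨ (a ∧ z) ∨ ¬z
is always true.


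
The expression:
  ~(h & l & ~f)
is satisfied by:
  {f: True, l: False, h: False}
  {l: False, h: False, f: False}
  {h: True, f: True, l: False}
  {h: True, l: False, f: False}
  {f: True, l: True, h: False}
  {l: True, f: False, h: False}
  {h: True, l: True, f: True}


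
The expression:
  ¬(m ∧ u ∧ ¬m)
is always true.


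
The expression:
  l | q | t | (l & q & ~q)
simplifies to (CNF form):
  l | q | t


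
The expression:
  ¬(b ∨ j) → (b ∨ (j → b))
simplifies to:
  True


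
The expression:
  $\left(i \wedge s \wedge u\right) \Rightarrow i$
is always true.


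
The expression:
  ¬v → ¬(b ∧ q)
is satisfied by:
  {v: True, b: False, q: False}
  {v: False, b: False, q: False}
  {q: True, v: True, b: False}
  {q: True, v: False, b: False}
  {b: True, v: True, q: False}
  {b: True, v: False, q: False}
  {b: True, q: True, v: True}


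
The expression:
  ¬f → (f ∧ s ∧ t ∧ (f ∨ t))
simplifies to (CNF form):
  f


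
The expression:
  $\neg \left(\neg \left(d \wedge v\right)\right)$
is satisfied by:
  {d: True, v: True}


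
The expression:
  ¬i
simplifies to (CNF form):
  ¬i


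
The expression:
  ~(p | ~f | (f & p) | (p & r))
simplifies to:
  f & ~p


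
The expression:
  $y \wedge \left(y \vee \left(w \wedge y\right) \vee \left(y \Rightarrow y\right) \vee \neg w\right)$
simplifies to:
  $y$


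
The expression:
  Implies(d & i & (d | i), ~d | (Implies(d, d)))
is always true.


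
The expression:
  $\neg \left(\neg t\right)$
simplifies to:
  $t$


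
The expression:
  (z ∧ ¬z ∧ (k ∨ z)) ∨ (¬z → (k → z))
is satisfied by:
  {z: True, k: False}
  {k: False, z: False}
  {k: True, z: True}


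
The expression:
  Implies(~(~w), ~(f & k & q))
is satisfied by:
  {w: False, k: False, q: False, f: False}
  {f: True, w: False, k: False, q: False}
  {q: True, w: False, k: False, f: False}
  {f: True, q: True, w: False, k: False}
  {k: True, f: False, w: False, q: False}
  {f: True, k: True, w: False, q: False}
  {q: True, k: True, f: False, w: False}
  {f: True, q: True, k: True, w: False}
  {w: True, q: False, k: False, f: False}
  {f: True, w: True, q: False, k: False}
  {q: True, w: True, f: False, k: False}
  {f: True, q: True, w: True, k: False}
  {k: True, w: True, q: False, f: False}
  {f: True, k: True, w: True, q: False}
  {q: True, k: True, w: True, f: False}


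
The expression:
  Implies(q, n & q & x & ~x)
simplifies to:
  ~q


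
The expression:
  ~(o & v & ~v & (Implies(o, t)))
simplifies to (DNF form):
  True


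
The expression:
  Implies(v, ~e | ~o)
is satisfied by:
  {v: False, o: False, e: False}
  {e: True, v: False, o: False}
  {o: True, v: False, e: False}
  {e: True, o: True, v: False}
  {v: True, e: False, o: False}
  {e: True, v: True, o: False}
  {o: True, v: True, e: False}


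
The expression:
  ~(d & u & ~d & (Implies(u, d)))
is always true.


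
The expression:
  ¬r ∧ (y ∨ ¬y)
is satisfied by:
  {r: False}


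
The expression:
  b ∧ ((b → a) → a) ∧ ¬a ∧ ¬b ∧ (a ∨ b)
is never true.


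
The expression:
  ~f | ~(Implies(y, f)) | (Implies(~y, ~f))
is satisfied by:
  {y: True, f: False}
  {f: False, y: False}
  {f: True, y: True}


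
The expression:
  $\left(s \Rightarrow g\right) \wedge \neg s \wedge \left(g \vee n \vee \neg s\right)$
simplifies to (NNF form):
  $\neg s$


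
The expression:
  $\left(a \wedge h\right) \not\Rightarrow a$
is never true.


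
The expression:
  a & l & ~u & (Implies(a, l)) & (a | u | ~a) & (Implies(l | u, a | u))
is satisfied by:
  {a: True, l: True, u: False}


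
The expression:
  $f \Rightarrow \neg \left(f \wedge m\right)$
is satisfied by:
  {m: False, f: False}
  {f: True, m: False}
  {m: True, f: False}


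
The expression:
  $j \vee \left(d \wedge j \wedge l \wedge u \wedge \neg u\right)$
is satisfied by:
  {j: True}


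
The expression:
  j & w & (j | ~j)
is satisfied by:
  {j: True, w: True}


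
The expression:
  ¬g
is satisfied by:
  {g: False}


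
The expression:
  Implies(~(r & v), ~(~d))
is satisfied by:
  {r: True, d: True, v: True}
  {r: True, d: True, v: False}
  {d: True, v: True, r: False}
  {d: True, v: False, r: False}
  {r: True, v: True, d: False}


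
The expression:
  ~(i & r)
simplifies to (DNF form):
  ~i | ~r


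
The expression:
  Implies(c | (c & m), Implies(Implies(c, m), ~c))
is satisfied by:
  {m: False, c: False}
  {c: True, m: False}
  {m: True, c: False}


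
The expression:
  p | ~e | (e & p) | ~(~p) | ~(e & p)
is always true.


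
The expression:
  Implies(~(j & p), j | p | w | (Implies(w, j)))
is always true.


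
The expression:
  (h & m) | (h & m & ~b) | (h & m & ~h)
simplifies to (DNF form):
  h & m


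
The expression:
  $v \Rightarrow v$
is always true.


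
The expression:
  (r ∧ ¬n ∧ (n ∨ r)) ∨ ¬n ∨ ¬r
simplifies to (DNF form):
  ¬n ∨ ¬r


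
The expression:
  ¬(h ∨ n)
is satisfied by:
  {n: False, h: False}


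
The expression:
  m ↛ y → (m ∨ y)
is always true.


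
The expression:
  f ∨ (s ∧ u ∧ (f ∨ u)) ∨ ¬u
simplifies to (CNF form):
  f ∨ s ∨ ¬u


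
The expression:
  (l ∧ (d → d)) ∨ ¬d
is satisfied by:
  {l: True, d: False}
  {d: False, l: False}
  {d: True, l: True}


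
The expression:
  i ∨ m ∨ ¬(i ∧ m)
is always true.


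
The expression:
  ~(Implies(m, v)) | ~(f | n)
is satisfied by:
  {m: True, f: False, v: False, n: False}
  {m: False, f: False, v: False, n: False}
  {n: True, m: True, f: False, v: False}
  {v: True, m: True, f: False, n: False}
  {v: True, m: False, f: False, n: False}
  {f: True, m: True, n: False, v: False}
  {n: True, f: True, m: True, v: False}


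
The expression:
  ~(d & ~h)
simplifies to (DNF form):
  h | ~d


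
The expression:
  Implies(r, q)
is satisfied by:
  {q: True, r: False}
  {r: False, q: False}
  {r: True, q: True}


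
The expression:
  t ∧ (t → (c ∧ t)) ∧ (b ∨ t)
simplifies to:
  c ∧ t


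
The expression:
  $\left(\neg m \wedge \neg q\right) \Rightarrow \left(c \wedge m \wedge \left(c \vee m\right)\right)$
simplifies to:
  $m \vee q$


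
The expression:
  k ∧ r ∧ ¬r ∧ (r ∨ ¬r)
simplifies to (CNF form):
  False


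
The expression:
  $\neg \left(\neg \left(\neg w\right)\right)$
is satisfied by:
  {w: False}


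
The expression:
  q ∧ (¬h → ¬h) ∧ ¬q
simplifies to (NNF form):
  False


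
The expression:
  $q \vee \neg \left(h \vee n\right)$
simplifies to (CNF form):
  $\left(q \vee \neg h\right) \wedge \left(q \vee \neg n\right)$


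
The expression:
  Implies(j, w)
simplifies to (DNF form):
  w | ~j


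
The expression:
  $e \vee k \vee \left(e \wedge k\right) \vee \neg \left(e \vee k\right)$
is always true.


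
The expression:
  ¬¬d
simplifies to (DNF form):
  d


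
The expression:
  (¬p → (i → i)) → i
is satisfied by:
  {i: True}


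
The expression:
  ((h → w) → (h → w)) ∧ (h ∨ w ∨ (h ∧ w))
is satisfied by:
  {h: True, w: True}
  {h: True, w: False}
  {w: True, h: False}


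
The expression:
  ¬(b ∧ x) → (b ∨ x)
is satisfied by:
  {b: True, x: True}
  {b: True, x: False}
  {x: True, b: False}


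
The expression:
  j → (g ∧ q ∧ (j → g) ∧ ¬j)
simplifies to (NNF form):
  ¬j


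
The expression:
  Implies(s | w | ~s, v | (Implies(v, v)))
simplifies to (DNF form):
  True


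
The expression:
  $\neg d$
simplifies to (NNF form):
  $\neg d$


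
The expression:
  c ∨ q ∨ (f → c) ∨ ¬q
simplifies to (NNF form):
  True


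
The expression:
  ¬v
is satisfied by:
  {v: False}


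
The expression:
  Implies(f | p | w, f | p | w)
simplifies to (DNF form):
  True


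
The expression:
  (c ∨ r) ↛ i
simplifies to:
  ¬i ∧ (c ∨ r)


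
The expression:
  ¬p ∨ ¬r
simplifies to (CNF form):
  ¬p ∨ ¬r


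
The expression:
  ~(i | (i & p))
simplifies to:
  ~i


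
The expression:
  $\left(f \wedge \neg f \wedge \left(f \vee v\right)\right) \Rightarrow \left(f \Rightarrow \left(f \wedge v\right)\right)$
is always true.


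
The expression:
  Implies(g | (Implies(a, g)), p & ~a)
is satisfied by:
  {p: True, g: False, a: False}
  {a: True, p: True, g: False}
  {a: True, g: False, p: False}
  {p: True, g: True, a: False}


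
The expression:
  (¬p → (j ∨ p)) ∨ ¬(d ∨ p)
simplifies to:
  j ∨ p ∨ ¬d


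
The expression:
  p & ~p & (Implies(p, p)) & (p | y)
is never true.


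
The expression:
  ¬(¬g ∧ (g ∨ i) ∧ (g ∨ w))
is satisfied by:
  {g: True, w: False, i: False}
  {w: False, i: False, g: False}
  {i: True, g: True, w: False}
  {i: True, w: False, g: False}
  {g: True, w: True, i: False}
  {w: True, g: False, i: False}
  {i: True, w: True, g: True}


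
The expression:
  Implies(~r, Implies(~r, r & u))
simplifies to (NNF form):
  r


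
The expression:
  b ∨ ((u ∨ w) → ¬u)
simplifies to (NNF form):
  b ∨ ¬u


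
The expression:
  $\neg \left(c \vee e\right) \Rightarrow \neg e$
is always true.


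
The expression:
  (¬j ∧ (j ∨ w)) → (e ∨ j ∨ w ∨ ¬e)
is always true.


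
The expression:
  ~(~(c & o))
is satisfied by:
  {c: True, o: True}


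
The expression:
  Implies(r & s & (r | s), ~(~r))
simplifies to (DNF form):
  True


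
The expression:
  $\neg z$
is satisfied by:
  {z: False}


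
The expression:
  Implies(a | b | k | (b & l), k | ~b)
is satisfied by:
  {k: True, b: False}
  {b: False, k: False}
  {b: True, k: True}


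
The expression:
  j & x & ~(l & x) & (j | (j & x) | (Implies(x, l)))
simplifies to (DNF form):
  j & x & ~l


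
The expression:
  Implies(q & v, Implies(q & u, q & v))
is always true.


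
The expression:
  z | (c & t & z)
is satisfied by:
  {z: True}


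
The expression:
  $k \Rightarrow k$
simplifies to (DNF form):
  $\text{True}$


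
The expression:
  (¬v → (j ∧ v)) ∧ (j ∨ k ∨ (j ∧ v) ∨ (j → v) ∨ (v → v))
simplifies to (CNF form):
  v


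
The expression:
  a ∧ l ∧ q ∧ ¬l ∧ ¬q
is never true.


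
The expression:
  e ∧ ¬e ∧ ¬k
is never true.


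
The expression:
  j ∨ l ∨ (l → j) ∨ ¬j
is always true.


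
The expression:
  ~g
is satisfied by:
  {g: False}


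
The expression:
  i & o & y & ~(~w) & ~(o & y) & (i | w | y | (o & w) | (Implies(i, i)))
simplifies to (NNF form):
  False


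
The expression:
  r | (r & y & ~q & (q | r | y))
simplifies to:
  r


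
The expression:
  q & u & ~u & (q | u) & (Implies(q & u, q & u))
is never true.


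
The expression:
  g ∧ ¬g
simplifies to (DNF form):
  False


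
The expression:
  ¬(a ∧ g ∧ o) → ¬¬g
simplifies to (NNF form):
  g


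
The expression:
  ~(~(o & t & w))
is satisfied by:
  {t: True, w: True, o: True}


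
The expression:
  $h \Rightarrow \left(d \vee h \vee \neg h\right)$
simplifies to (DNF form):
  $\text{True}$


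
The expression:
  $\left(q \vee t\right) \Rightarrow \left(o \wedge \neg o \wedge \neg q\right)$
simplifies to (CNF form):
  $\neg q \wedge \neg t$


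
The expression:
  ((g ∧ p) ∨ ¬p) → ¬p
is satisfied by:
  {p: False, g: False}
  {g: True, p: False}
  {p: True, g: False}


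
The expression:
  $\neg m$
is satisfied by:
  {m: False}


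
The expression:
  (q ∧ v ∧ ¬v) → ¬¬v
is always true.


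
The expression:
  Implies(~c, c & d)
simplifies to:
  c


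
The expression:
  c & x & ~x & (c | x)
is never true.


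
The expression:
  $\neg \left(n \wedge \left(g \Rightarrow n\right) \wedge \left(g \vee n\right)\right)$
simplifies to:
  $\neg n$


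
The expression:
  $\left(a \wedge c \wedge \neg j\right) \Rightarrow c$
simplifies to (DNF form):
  $\text{True}$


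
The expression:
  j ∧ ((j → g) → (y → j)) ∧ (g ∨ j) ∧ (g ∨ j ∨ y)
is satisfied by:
  {j: True}


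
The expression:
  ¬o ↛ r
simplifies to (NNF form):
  r ∨ ¬o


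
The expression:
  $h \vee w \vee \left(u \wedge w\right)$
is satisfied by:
  {h: True, w: True}
  {h: True, w: False}
  {w: True, h: False}


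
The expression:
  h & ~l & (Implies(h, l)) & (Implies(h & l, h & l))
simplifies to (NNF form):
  False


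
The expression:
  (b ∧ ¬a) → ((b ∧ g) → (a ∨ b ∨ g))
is always true.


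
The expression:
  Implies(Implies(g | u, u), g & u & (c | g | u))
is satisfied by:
  {g: True}


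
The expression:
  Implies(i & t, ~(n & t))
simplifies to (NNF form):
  ~i | ~n | ~t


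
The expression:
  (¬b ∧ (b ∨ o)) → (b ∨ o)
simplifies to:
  True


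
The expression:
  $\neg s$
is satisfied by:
  {s: False}


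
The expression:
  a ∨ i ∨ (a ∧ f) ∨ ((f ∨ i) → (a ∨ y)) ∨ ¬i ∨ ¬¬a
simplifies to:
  True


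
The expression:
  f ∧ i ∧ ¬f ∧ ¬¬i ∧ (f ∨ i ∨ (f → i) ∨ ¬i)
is never true.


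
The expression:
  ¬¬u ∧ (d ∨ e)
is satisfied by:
  {d: True, e: True, u: True}
  {d: True, u: True, e: False}
  {e: True, u: True, d: False}


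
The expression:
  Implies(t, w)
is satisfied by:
  {w: True, t: False}
  {t: False, w: False}
  {t: True, w: True}


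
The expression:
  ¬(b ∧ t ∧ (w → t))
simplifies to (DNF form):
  ¬b ∨ ¬t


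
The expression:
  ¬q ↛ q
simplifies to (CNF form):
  True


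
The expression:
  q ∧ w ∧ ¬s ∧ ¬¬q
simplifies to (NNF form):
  q ∧ w ∧ ¬s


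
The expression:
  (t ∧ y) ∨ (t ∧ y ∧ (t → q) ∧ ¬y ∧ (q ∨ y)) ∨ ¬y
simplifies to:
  t ∨ ¬y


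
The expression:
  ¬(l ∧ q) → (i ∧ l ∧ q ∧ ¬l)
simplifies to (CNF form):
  l ∧ q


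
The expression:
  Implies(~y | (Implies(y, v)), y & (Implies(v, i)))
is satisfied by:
  {i: True, y: True, v: False}
  {y: True, v: False, i: False}
  {i: True, v: True, y: True}


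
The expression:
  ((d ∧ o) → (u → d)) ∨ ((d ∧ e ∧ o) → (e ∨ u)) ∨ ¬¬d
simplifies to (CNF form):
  True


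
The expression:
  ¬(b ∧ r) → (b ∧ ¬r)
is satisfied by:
  {b: True}


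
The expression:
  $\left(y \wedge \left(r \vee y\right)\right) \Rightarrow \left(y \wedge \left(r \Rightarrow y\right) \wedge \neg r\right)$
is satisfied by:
  {y: False, r: False}
  {r: True, y: False}
  {y: True, r: False}


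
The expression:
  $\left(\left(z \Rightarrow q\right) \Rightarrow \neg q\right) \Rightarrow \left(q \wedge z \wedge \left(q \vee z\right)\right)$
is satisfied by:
  {q: True}


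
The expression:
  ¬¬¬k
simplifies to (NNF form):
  ¬k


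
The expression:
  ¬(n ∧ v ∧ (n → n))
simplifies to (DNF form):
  ¬n ∨ ¬v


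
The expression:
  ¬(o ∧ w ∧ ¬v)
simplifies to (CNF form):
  v ∨ ¬o ∨ ¬w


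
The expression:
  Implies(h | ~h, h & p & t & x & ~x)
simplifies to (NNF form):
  False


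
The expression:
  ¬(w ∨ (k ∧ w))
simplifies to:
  ¬w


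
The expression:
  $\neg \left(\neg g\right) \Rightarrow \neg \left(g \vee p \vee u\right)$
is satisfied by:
  {g: False}


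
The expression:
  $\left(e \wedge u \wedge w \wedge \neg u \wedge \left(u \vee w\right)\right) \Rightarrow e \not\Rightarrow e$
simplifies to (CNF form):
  $\text{True}$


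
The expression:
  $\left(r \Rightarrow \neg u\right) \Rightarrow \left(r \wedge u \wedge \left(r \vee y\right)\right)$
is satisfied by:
  {r: True, u: True}


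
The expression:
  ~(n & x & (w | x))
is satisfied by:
  {x: False, n: False}
  {n: True, x: False}
  {x: True, n: False}


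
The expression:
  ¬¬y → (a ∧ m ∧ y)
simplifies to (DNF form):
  (a ∧ m) ∨ ¬y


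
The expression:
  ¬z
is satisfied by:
  {z: False}


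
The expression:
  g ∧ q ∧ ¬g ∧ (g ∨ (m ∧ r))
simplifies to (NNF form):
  False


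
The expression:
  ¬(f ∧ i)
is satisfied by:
  {i: False, f: False}
  {f: True, i: False}
  {i: True, f: False}


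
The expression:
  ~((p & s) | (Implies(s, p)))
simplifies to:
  s & ~p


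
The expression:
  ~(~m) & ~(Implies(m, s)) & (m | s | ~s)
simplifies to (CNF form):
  m & ~s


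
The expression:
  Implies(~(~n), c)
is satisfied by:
  {c: True, n: False}
  {n: False, c: False}
  {n: True, c: True}


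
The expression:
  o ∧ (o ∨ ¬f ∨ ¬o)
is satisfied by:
  {o: True}


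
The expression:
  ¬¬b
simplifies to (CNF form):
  b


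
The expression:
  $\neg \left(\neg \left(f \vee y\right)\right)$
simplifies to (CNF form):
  $f \vee y$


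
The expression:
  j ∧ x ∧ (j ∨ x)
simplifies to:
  j ∧ x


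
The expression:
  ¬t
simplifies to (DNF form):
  ¬t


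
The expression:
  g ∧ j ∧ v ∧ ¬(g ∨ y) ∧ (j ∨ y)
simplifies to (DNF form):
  False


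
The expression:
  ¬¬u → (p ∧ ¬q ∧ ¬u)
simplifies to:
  ¬u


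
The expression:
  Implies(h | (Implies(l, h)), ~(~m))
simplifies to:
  m | (l & ~h)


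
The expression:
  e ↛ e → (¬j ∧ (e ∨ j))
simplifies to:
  True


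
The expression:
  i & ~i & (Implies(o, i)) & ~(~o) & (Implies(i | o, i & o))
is never true.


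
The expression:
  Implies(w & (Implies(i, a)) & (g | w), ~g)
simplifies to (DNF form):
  ~g | ~w | (i & ~a)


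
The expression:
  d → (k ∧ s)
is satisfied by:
  {s: True, k: True, d: False}
  {s: True, k: False, d: False}
  {k: True, s: False, d: False}
  {s: False, k: False, d: False}
  {d: True, s: True, k: True}


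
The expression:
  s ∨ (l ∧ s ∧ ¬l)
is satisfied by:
  {s: True}


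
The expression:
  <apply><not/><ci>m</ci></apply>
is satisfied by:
  {m: False}
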